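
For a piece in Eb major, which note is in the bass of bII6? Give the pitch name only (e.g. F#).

Ab

bII in Eb major has root Fb; the chord is Fb-Ab-Cb.
The figure 6 means first inversion — the third is in the bass.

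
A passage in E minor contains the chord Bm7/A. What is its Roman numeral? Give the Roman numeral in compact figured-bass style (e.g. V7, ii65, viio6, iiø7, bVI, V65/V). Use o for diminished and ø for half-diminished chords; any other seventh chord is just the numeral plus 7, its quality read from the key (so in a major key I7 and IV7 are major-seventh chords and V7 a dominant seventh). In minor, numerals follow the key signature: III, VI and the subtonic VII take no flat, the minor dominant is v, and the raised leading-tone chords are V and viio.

The pitches B-D-F#-A form a minor seventh chord rooted on B.
B is scale degree 5 in E minor, and a minor seventh chord on that degree is written v7.
With A in the bass the chord is in third inversion, so the figured bass is 42.

v42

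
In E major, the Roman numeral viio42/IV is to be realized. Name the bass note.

The applied chord viio42/IV is rooted on G#: G#-B-D-F.
The figure 42 means third inversion — the seventh is in the bass.

F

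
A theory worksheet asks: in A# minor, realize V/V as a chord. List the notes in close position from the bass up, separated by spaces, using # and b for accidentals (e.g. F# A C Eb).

B# D## F##

The slash means an applied dominant: we want the dominant of V. In A# minor, V is E# major, and its dominant is built on B#.
Building a major triad on B# gives B#-D##-F##.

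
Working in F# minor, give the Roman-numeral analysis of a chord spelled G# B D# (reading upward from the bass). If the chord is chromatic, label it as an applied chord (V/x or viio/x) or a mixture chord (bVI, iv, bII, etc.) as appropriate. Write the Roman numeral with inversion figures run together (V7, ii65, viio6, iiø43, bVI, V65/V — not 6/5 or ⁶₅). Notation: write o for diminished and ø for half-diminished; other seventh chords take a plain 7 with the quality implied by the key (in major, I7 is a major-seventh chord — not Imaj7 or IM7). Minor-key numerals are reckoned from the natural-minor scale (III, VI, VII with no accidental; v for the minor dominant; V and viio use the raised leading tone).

ii

Stacked in thirds the chord is G#-B-D#: a minor triad on G#.
G# is the second degree of F# minor. This is the minor supertonic, borrowed from the parallel major (the Dorian ii).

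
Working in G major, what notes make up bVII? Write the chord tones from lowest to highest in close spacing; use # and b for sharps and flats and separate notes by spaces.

Scale degree 7 in G major is F#; lowering it a half step gives F. bVII is a major triad on the lowered seventh degree (the subtonic), borrowed from the parallel minor.
So the chord is F-A-C, a major triad.

F A C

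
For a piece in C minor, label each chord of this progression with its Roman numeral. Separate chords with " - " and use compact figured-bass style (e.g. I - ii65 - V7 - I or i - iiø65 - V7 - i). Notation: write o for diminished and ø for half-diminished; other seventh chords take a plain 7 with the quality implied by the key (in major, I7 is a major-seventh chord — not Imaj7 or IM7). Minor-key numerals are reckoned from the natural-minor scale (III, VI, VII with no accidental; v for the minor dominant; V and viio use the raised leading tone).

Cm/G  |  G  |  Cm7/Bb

Cm/G: root C is the tonic; minor triad there is i64.
G: major triad on G = scale degree 5 → V.
Cm7/Bb has root C, degree 1 in C minor, so i42.

i64 - V - i42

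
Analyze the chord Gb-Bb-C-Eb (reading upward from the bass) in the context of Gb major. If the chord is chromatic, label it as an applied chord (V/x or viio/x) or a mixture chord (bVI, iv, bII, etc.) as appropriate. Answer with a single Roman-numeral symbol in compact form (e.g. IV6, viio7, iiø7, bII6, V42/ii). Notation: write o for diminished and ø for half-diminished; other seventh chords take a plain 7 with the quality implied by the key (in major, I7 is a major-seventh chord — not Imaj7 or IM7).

Stacked in thirds the chord is C-Eb-Gb-Bb: a half-diminished seventh chord on C.
C sits a half step below Db (V in Gb major); a diminished chord there is the applied leading-tone chord of V.
With Gb in the bass the chord is in second inversion, so the figured bass is 43.

viiø43/V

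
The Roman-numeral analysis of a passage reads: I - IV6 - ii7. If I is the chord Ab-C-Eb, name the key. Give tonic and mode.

Ab major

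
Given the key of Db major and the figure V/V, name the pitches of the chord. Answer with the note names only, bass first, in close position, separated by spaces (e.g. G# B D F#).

V/V is a secondary dominant — the dominant triad of V. V in Db major is Ab, so the applied chord's root is Eb, a perfect fifth above.
Building a major triad on Eb gives Eb-G-Bb.

Eb G Bb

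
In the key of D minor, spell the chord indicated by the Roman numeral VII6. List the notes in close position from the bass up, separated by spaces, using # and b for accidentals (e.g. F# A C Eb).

In D minor, scale degree 7 is C, and the diatonic chord built there is a major triad.
That chord is spelled C-E-G.
The figured bass 6 indicates first inversion, placing the third (E) in the bass: E-G-C.

E G C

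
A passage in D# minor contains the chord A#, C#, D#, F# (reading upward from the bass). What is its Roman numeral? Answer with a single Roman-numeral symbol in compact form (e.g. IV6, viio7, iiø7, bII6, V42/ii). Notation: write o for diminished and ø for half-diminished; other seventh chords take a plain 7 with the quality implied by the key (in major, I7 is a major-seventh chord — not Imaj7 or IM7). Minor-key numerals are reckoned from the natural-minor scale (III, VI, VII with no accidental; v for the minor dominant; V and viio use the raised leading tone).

i43

Stacked in thirds the chord is D#-F#-A#-C#: a minor seventh chord on D#.
D# is scale degree 1 in D# minor, and a minor seventh chord on that degree is written i7.
With A# in the bass the chord is in second inversion, so the figured bass is 43.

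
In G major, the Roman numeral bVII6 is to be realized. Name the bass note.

A

bVII in G major has root F; the chord is F-A-C.
The figure 6 means first inversion — the third is in the bass.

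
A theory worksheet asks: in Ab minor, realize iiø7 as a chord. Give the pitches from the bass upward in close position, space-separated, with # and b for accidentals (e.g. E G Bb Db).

Bb Db Fb Ab

The numeral's case and figure indicate a half-diminished seventh chord. In Ab minor its root, the second degree, is Bb.
That chord is spelled Bb-Db-Fb-Ab.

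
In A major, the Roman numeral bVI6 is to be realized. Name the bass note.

bVI in A major has root F; the chord is F-A-C.
The figure 6 means first inversion — the third is in the bass.

A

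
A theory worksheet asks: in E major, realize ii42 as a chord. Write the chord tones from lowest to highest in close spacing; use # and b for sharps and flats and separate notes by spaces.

E F# A C#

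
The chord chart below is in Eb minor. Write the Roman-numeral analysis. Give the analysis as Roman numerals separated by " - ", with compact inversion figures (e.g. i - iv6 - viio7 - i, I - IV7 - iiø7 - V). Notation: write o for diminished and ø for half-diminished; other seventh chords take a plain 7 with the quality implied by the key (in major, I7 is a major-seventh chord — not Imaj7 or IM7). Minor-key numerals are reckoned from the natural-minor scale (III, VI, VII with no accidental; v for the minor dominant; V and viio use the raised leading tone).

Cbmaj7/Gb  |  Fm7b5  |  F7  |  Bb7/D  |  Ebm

VI43 - iiø7 - V7/V - V65 - i

Cbmaj7/Gb has root Cb, degree 6 in Eb minor, so VI43.
Fm7b5 has root F, degree 2 in Eb minor, so iiø7.
F7: chromatic; F is V of V, so V7/V.
Bb7/D: root Bb is the dominant; dominant seventh chord there is V65.
Ebm: root Eb is the tonic; minor triad there is i.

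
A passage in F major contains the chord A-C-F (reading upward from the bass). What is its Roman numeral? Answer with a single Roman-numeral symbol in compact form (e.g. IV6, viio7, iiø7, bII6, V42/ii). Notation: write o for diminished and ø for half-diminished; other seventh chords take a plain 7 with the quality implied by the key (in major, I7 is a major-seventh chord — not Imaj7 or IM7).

I6

The pitches F-A-C form a major triad rooted on F.
F is scale degree 1 in F major, and a major triad on that degree is written I.
With A in the bass the chord is in first inversion, so the figured bass is 6.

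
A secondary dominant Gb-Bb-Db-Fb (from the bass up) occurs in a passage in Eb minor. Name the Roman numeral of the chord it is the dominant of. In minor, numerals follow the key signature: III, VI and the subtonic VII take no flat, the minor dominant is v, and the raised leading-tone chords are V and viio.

VI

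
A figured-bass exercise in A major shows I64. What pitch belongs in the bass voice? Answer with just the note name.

E

I in A major has root A; the chord is A-C#-E.
The figure 64 means second inversion — the fifth is in the bass.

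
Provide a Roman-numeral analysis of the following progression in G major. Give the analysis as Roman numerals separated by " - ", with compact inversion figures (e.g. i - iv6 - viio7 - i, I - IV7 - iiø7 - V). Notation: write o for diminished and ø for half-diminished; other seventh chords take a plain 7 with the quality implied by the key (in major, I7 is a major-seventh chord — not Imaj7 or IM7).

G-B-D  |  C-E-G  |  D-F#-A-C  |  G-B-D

G-B-D has root G, degree 1 in G major, so I.
C-E-G: major triad on C = scale degree 4 → IV.
D-F#-A-C: root D is the dominant; dominant seventh chord there is V7.
G-B-D: major triad on G = scale degree 1 → I.

I - IV - V7 - I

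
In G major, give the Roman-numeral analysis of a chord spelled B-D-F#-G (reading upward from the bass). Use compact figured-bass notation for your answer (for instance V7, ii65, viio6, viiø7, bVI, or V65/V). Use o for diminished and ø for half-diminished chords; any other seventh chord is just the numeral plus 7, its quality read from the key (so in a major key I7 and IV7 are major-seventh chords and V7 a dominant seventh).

The pitches G-B-D-F# form a major seventh chord rooted on G.
In G major, G is the tonic; the diatonic major seventh chord there is I7.
With B in the bass the chord is in first inversion, so the figured bass is 65.

I65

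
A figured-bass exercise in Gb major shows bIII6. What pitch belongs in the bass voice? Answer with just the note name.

Db

bIII in Gb major has root Bbb; the chord is Bbb-Db-Fb.
The figure 6 means first inversion — the third is in the bass.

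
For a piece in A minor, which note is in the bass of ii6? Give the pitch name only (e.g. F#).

D

ii in A minor has root B; the chord is B-D-F#.
The figure 6 means first inversion — the third is in the bass.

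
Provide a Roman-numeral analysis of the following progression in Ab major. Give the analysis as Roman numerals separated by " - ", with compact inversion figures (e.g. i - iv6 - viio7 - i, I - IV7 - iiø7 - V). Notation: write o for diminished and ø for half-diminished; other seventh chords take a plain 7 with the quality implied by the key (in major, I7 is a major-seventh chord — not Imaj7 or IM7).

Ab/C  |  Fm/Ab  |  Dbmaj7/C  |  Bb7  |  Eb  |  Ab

I6 - vi6 - IV42 - V7/V - V - I

Ab/C: root Ab is the tonic; major triad there is I6.
Fm/Ab has root F, degree 6 in Ab major, so vi6.
Dbmaj7/C: root Db is the subdominant; major seventh chord there is IV42.
Bb7: chromatic; Bb is V of V, so V7/V.
Eb: root Eb is the dominant; major triad there is V.
Ab: major triad on Ab = scale degree 1 → I.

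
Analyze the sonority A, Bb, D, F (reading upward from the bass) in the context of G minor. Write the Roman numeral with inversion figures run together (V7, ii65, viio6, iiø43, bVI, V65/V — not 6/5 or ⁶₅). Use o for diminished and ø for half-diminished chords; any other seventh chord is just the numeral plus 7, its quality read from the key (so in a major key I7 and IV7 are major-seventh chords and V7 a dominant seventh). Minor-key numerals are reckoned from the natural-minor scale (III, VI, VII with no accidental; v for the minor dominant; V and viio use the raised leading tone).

III42

Stacked in thirds the chord is Bb-D-F-A: a major seventh chord on Bb.
Bb is scale degree 3 in G minor, and a major seventh chord on that degree is written III7.
With A in the bass the chord is in third inversion, so the figured bass is 42.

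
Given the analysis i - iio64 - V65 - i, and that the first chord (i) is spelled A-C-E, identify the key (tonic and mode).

A minor

i is given as A-C-E — a minor triad with root A.
If A is scale degree 1 and the mode makes that degree carry a minor triad, the tonic is A and the mode is minor.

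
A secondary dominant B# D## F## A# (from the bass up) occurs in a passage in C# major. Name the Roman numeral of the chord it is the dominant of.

The chord is a dominant seventh chord on B#.
A dominant resolves down a perfect fifth: B# → E#. In C# major, E# is scale degree 3, i.e. iii.

iii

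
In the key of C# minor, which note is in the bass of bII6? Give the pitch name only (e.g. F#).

bII in C# minor has root D; the chord is D-F#-A.
The figure 6 means first inversion — the third is in the bass.

F#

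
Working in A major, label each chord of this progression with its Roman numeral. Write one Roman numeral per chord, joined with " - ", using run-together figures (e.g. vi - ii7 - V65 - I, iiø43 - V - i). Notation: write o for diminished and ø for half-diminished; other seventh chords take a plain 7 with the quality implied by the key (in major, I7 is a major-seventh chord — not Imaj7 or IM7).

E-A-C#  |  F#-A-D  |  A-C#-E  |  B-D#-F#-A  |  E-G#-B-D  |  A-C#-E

I64 - IV6 - I - V7/V - V7 - I

E-A-C# has root A, degree 1 in A major, so I64.
F#-A-D: root D is the subdominant; major triad there is IV6.
A-C#-E: root A is the tonic; major triad there is I.
B-D#-F#-A: chromatic; B is V of V, so V7/V.
E-G#-B-D has root E, degree 5 in A major, so V7.
A-C#-E: major triad on A = scale degree 1 → I.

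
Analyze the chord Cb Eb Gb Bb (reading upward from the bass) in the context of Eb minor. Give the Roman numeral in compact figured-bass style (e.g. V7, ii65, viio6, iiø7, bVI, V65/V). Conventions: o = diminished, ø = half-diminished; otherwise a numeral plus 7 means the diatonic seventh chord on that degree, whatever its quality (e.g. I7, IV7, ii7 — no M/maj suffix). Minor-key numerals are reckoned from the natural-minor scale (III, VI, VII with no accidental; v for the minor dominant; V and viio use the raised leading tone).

Stacked in thirds the chord is Cb-Eb-Gb-Bb: a major seventh chord on Cb.
Cb is scale degree 6 in Eb minor, and a major seventh chord on that degree is written VI7.

VI7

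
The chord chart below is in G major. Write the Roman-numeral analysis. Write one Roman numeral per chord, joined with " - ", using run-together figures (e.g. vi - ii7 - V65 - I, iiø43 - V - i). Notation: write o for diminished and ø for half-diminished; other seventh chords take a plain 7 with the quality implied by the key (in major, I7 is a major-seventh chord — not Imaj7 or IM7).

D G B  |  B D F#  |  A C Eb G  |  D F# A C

I64 - iii - iiø7 - V7

D-G-B has root G, degree 1 in G major, so I64.
B-D-F# has root B, degree 3 in G major, so iii.
A-C-Eb-G: half-diminished seventh chord on A — chromatic; iiø7 (borrowed from the parallel minor).
D-F#-A-C: root D is the dominant; dominant seventh chord there is V7.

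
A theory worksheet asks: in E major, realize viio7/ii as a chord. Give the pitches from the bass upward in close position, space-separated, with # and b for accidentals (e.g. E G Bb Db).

viio7/ii is a secondary leading-tone chord. The target ii is F# in E major; the applied chord is rooted a semitone below, on E#.
Building a fully diminished seventh chord on E# gives E#-G#-B-D.

E# G# B D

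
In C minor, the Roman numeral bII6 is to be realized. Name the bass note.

bII in C minor has root Db; the chord is Db-F-Ab.
The figure 6 means first inversion — the third is in the bass.

F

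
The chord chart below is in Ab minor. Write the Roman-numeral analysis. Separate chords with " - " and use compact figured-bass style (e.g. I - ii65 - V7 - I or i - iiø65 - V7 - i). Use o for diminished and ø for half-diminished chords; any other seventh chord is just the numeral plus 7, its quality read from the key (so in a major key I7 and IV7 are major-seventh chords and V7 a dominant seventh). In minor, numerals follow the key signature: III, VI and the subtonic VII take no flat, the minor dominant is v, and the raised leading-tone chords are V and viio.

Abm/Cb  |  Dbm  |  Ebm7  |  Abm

i6 - iv - v7 - i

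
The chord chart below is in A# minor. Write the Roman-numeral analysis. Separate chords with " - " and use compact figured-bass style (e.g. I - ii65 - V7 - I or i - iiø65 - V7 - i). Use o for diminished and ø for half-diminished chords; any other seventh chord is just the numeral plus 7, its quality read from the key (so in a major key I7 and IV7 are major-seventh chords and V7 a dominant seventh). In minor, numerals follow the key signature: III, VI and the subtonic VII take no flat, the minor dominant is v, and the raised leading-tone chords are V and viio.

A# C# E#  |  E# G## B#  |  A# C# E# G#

i - V - i7

A#-C#-E#: minor triad on A# = scale degree 1 → i.
E#-G##-B# has root E#, degree 5 in A# minor, so V.
A#-C#-E#-G# has root A#, degree 1 in A# minor, so i7.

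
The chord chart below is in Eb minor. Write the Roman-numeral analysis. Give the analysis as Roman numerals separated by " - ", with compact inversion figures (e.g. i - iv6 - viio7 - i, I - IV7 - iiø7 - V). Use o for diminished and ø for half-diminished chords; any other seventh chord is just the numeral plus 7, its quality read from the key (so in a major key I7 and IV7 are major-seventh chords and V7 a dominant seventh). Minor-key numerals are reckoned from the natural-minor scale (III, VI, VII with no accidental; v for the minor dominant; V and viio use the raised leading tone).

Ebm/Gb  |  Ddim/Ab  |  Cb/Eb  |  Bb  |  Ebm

i6 - viio64 - VI6 - V - i

Ebm/Gb: minor triad on Eb = scale degree 1 → i6.
Ddim/Ab: diminished triad on D = scale degree 7 → viio64.
Cb/Eb: major triad on Cb = scale degree 6 → VI6.
Bb has root Bb, degree 5 in Eb minor, so V.
Ebm has root Eb, degree 1 in Eb minor, so i.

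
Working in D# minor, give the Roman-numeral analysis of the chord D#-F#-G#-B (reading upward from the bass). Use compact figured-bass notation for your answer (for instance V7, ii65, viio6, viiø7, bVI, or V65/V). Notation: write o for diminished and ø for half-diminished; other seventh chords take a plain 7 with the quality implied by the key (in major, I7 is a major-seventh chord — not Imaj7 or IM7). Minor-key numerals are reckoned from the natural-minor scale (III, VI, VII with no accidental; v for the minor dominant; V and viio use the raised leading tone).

iv43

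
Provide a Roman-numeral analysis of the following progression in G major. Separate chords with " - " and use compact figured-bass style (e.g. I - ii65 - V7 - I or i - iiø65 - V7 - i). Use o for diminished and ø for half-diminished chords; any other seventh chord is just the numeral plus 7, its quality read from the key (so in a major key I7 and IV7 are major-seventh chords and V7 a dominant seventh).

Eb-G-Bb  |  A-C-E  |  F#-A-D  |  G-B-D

Eb-G-Bb: major triad on Eb — chromatic; bVI (borrowed from the parallel minor).
A-C-E: minor triad on A = scale degree 2 → ii.
F#-A-D: major triad on D = scale degree 5 → V6.
G-B-D has root G, degree 1 in G major, so I.

bVI - ii - V6 - I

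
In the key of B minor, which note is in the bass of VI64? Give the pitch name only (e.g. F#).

D

VI in B minor has root G; the chord is G-B-D.
The figure 64 means second inversion — the fifth is in the bass.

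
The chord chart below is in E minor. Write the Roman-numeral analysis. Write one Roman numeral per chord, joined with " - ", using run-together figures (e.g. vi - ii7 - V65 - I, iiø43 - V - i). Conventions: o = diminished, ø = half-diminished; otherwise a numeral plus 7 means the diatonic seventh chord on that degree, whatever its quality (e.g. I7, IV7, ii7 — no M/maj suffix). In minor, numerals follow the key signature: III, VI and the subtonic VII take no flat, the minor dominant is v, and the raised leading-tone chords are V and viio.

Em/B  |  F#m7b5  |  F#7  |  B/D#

i64 - iiø7 - V7/V - V6

Em/B: root E is the tonic; minor triad there is i64.
F#m7b5: half-diminished seventh chord on F# = scale degree 2 → iiø7.
F#7: a dominant seventh chord on F#, the applied dominant of V → V7/V.
B/D#: major triad on B = scale degree 5 → V6.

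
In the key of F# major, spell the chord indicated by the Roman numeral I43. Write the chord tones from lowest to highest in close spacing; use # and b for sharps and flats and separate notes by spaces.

C# E# F# A#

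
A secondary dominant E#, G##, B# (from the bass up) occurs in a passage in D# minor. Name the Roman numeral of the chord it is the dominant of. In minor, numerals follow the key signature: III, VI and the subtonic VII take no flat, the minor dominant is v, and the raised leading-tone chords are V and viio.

V

The chord is a major triad on E#.
A dominant resolves down a perfect fifth: E# → A#. In D# minor, A# is scale degree 5, i.e. V.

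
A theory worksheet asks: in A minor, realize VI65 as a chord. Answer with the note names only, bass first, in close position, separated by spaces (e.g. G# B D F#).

A C E F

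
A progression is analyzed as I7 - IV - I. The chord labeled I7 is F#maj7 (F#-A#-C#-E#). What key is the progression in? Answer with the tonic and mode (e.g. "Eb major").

The anchor chord is a major seventh chord on F#, labeled I7.
If F# is scale degree 1 and the mode makes that degree carry a major seventh chord, the tonic is F# and the mode is major.

F# major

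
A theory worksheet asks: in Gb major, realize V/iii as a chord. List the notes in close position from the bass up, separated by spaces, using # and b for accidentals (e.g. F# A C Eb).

F A C

V/iii is a secondary dominant — the dominant triad of iii. iii in Gb major is Bb, so the applied chord's root is F, a perfect fifth above.
Building a major triad on F gives F-A-C.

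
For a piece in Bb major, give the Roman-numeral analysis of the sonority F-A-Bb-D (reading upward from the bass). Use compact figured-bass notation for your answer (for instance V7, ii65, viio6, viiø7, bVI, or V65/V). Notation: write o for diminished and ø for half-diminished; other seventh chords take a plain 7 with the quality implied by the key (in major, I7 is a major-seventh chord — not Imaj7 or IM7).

I43

The pitches Bb-D-F-A form a major seventh chord rooted on Bb.
In Bb major, Bb is the tonic; the diatonic major seventh chord there is I7.
With F in the bass the chord is in second inversion, so the figured bass is 43.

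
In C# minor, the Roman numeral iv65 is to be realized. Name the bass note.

iv in C# minor has root F#; the chord is F#-A-C#-E.
The figure 65 means first inversion — the third is in the bass.

A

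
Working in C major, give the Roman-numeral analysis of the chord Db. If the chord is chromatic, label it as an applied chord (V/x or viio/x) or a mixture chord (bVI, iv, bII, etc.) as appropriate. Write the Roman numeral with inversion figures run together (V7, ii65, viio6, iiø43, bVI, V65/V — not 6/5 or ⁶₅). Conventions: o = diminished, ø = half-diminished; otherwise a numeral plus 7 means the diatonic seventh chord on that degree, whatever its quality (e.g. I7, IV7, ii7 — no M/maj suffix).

bII

The pitches Db-F-Ab form a major triad rooted on Db.
Db is the lowered second degree of C major (diatonic 2 would be D). This is the Neapolitan chord — a major triad on the lowered second degree.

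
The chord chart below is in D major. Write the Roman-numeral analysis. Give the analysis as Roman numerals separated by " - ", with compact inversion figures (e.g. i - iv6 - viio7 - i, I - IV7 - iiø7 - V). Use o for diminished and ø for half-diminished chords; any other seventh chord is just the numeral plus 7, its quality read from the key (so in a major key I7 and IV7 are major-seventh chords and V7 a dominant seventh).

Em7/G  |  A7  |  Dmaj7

Em7/G: root E is the supertonic; minor seventh chord there is ii65.
A7 has root A, degree 5 in D major, so V7.
Dmaj7: root D is the tonic; major seventh chord there is I7.

ii65 - V7 - I7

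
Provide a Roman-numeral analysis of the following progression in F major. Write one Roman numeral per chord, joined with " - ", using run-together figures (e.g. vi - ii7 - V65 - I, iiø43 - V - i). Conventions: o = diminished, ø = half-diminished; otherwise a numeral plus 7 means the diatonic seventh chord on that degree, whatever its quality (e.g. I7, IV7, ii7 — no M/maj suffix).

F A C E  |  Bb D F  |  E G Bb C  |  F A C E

F-A-C-E: root F is the tonic; major seventh chord there is I7.
Bb-D-F: root Bb is the subdominant; major triad there is IV.
E-G-Bb-C has root C, degree 5 in F major, so V65.
F-A-C-E: root F is the tonic; major seventh chord there is I7.

I7 - IV - V65 - I7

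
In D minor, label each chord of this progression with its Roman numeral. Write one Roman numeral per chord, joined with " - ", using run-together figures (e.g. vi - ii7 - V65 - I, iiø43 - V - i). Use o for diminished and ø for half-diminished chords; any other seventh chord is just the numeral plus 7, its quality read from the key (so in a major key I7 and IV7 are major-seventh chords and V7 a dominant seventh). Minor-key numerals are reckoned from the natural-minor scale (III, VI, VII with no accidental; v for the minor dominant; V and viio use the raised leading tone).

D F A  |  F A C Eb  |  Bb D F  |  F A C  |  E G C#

D-F-A: root D is the tonic; minor triad there is i.
F-A-C-Eb: a dominant seventh chord on F, the applied dominant of VI → V7/VI.
Bb-D-F has root Bb, degree 6 in D minor, so VI.
F-A-C: root F is the mediant; major triad there is III.
E-G-C# has root C#, degree 7 in D minor, so viio6.

i - V7/VI - VI - III - viio6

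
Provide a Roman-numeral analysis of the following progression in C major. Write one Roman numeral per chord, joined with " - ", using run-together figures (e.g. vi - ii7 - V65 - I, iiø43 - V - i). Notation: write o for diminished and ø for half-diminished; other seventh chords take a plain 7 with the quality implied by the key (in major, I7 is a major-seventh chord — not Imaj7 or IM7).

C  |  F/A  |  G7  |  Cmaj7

I - IV6 - V7 - I7

C: root C is the tonic; major triad there is I.
F/A has root F, degree 4 in C major, so IV6.
G7: dominant seventh chord on G = scale degree 5 → V7.
Cmaj7: root C is the tonic; major seventh chord there is I7.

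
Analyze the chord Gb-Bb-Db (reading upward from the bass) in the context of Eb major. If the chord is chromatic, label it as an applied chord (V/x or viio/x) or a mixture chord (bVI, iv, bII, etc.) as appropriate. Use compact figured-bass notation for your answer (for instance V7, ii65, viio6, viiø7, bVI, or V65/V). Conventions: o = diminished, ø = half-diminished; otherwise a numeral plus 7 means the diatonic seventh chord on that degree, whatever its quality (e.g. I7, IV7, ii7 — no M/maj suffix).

bIII

The pitches Gb-Bb-Db form a major triad rooted on Gb.
Gb is the lowered third degree of Eb major (diatonic 3 would be G). This is a major triad on the lowered third degree, borrowed from the parallel minor.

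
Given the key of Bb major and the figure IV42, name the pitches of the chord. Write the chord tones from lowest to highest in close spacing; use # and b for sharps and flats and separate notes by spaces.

D Eb G Bb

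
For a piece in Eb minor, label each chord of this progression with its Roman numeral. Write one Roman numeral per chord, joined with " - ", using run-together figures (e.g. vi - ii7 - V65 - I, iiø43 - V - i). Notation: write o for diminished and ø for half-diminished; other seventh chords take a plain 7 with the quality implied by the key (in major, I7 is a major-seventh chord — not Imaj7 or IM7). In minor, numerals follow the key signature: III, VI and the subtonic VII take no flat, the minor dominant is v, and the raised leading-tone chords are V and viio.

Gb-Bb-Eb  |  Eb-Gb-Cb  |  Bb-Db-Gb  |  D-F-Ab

i6 - VI6 - III6 - viio

Gb-Bb-Eb: root Eb is the tonic; minor triad there is i6.
Eb-Gb-Cb has root Cb, degree 6 in Eb minor, so VI6.
Bb-Db-Gb: major triad on Gb = scale degree 3 → III6.
D-F-Ab: root D is the leading tone; diminished triad there is viio.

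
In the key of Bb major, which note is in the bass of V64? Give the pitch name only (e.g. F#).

C

V in Bb major has root F; the chord is F-A-C.
The figure 64 means second inversion — the fifth is in the bass.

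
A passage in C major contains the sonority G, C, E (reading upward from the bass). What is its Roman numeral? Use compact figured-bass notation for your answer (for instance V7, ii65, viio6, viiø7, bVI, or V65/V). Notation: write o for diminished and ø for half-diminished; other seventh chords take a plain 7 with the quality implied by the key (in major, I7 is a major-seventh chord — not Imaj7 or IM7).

I64

The pitches C-E-G form a major triad rooted on C.
In C major, C is the tonic; the diatonic major triad there is I.
With G in the bass the chord is in second inversion, so the figured bass is 64.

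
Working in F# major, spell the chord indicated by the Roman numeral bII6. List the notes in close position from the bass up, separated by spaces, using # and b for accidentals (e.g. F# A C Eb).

B D G

Scale degree 2 in F# major is G#; lowering it a half step gives G. bII6 is the Neapolitan sixth — a major triad on the lowered second degree, here in its customary first inversion.
So the chord is G-B-D, a major triad.
The figured bass 6 indicates first inversion, placing the third (B) in the bass: B-D-G.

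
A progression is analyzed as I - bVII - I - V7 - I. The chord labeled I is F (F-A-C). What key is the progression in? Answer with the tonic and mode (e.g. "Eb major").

I is given as F-A-C — a major triad with root F.
If F is scale degree 1 and the mode makes that degree carry a major triad, the tonic is F and the mode is major.

F major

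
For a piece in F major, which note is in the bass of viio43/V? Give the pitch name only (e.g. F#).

The applied chord viio43/V is rooted on B: B-D-F-Ab.
The figure 43 means second inversion — the fifth is in the bass.

F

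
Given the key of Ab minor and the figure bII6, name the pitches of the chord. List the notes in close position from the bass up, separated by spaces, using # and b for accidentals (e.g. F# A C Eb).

Db Fb Bbb

bII6 is the Neapolitan sixth — a major triad on the lowered second degree, here in its customary first inversion. In Ab minor that root is Bbb.
So the chord is Bbb-Db-Fb.
The figured bass 6 indicates first inversion, placing the third (Db) in the bass: Db-Fb-Bbb.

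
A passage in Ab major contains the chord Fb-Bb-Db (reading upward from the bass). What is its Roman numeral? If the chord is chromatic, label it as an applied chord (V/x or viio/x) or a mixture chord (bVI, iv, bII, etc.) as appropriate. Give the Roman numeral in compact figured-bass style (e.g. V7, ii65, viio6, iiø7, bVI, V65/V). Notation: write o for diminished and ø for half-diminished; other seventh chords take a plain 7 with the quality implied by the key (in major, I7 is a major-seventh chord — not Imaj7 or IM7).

iio64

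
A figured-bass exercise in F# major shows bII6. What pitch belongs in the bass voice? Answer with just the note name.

B

bII in F# major has root G; the chord is G-B-D.
The figure 6 means first inversion — the third is in the bass.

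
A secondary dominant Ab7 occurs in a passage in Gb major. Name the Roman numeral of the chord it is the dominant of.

V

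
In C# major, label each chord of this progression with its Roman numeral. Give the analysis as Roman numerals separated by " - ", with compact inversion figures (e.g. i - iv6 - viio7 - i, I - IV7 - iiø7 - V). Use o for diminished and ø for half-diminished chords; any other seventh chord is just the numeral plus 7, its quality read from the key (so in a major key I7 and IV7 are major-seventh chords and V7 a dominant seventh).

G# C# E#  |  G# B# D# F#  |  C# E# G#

I64 - V7 - I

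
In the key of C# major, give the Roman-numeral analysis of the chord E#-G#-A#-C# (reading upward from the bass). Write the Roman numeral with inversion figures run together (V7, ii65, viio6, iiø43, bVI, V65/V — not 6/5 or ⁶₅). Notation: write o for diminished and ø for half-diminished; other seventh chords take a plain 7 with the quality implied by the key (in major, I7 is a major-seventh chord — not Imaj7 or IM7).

Stacked in thirds the chord is A#-C#-E#-G#: a minor seventh chord on A#.
A# is scale degree 6 in C# major, and a minor seventh chord on that degree is written vi7.
With E# in the bass the chord is in second inversion, so the figured bass is 43.

vi43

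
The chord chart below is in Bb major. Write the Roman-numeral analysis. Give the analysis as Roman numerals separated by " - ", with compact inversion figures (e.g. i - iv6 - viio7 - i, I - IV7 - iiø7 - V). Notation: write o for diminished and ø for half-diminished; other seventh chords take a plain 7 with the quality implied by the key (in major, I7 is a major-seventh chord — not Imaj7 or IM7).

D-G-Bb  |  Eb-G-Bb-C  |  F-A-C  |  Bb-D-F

vi64 - ii65 - V - I

D-G-Bb has root G, degree 6 in Bb major, so vi64.
Eb-G-Bb-C: minor seventh chord on C = scale degree 2 → ii65.
F-A-C: root F is the dominant; major triad there is V.
Bb-D-F has root Bb, degree 1 in Bb major, so I.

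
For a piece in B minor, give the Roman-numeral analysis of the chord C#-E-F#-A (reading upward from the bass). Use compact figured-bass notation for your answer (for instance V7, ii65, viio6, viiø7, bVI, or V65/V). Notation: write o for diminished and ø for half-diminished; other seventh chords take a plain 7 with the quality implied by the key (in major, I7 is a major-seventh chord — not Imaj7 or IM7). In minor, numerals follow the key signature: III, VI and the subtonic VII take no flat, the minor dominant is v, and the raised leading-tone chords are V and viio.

v43

Stacked in thirds the chord is F#-A-C#-E: a minor seventh chord on F#.
In B minor, F# is the dominant; the diatonic minor seventh chord there is v7.
With C# in the bass the chord is in second inversion, so the figured bass is 43.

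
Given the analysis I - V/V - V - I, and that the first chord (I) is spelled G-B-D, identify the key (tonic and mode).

I is given as G-B-D — a major triad with root G.
If G is scale degree 1 and the mode makes that degree carry a major triad, the tonic is G and the mode is major.

G major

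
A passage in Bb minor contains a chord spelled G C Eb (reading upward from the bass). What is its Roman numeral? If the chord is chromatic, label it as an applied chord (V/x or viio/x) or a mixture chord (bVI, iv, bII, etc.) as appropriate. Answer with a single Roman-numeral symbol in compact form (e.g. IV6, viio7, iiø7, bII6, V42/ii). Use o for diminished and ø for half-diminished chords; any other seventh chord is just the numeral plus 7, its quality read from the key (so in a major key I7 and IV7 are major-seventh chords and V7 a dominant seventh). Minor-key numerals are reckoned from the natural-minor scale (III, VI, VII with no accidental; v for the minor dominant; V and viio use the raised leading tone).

ii64

The pitches C-Eb-G form a minor triad rooted on C.
C is the second degree of Bb minor. This is the minor supertonic, borrowed from the parallel major (the Dorian ii).
With G in the bass the chord is in second inversion, so the figured bass is 64.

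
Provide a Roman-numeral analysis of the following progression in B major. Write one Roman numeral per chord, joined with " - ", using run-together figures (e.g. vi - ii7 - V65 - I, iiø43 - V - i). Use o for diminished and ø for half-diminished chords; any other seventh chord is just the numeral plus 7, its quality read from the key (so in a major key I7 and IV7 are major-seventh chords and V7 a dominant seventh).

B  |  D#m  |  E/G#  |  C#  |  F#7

I - iii - IV6 - V/V - V7

B has root B, degree 1 in B major, so I.
D#m: minor triad on D# = scale degree 3 → iii.
E/G#: major triad on E = scale degree 4 → IV6.
C#: a major triad on C#, the applied dominant of V → V/V.
F#7: root F# is the dominant; dominant seventh chord there is V7.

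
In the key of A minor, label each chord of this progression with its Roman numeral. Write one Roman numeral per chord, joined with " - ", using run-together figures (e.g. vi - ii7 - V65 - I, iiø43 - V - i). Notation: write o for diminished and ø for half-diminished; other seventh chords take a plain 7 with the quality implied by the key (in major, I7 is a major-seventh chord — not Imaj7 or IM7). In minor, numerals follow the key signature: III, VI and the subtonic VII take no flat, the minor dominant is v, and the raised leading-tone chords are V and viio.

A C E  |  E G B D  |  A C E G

i - v7 - i7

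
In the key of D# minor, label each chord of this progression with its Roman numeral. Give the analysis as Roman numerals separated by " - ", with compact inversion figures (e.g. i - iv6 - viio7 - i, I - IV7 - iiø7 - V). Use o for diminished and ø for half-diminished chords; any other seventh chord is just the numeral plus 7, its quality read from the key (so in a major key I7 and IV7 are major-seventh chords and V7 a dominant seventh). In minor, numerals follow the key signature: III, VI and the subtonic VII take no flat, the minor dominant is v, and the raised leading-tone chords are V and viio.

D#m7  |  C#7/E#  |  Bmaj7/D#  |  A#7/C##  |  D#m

D#m7: root D# is the tonic; minor seventh chord there is i7.
C#7/E#: root C# is the subtonic; dominant seventh chord there is VII65.
Bmaj7/D# has root B, degree 6 in D# minor, so VI65.
A#7/C##: root A# is the dominant; dominant seventh chord there is V65.
D#m has root D#, degree 1 in D# minor, so i.

i7 - VII65 - VI65 - V65 - i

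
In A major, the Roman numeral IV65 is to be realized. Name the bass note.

F#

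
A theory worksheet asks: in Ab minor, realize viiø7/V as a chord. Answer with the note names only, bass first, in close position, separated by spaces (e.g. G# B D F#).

viiø7/V is a secondary leading-tone chord. The target V is Eb in Ab minor; the applied chord is rooted a semitone below, on D.
Building a half-diminished seventh chord on D gives D-F-Ab-C.

D F Ab C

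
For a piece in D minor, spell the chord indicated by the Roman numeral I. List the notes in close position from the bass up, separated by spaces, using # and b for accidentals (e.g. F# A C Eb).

Scale degree 1 in D minor is D; here the chord built on it is altered to a major triad. I is the major tonic (Picardy third), borrowed from the parallel major.
So the chord is D-F#-A.

D F# A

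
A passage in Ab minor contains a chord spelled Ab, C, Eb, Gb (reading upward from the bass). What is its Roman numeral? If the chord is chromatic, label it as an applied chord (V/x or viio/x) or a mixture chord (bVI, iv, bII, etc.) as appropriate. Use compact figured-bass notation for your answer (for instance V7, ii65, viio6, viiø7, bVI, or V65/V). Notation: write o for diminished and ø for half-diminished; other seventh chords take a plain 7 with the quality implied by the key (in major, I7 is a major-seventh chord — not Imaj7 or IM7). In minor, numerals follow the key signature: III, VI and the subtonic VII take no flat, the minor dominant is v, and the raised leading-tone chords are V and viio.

V7/iv

Stacked in thirds the chord is Ab-C-Eb-Gb: a dominant seventh chord on Ab.
Ab is not a diatonic chord root with this quality in Ab minor, but it lies a perfect fifth above Db (iv), so the chord functions as an applied dominant of iv.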